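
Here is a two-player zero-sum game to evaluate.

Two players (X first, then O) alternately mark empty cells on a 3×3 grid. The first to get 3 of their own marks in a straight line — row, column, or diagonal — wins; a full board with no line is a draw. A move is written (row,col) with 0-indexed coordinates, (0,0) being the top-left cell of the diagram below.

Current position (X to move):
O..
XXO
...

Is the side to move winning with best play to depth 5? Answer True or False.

X winning at [O../XXO/...]: False

ply 1, X at O../XXO/... | (0,1)=+0→OX./XXO/...*; (0,2)=+0→O.X/XXO/...; (2,0)=-1→O../XXO/X..; (2,1)=+0→O../XXO/.X.; (2,2)=+0→O../XXO/..X
ply 2, O at OX./XXO/... | (0,2)=-1→OXO/XXO/...; (2,0)=-1→OX./XXO/O..; (2,1)=+0→OX./XXO/.O.*; (2,2)=-1→OX./XXO/..O
ply 3, X at OX./XXO/.O. | (0,2)=+0→OXX/XXO/.O.*; (2,0)=+0→OX./XXO/XO.; (2,2)=+0→OX./XXO/.OX
ply 4, O at OXX/XXO/.O. | (2,0)=+0→OXX/XXO/OO.*; (2,2)=-1→OXX/XXO/.OO
ply 5, X at OXX/XXO/OO. | (2,2)=+0→OXX/XXO/OOX*
ply 6: OXX/XXO/OOX is terminal +0 (O); from O../XXO/... depth 5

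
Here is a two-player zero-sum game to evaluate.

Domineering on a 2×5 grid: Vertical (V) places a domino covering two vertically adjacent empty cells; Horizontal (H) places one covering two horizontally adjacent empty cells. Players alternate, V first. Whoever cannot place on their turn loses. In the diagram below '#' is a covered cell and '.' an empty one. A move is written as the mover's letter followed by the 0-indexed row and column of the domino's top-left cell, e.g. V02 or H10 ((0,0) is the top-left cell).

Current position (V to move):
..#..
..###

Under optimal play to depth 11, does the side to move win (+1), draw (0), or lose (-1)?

[..#../..###] V move#1: V00:+1/#.#../#.###*, V01:+1/.##../.####
[#.#../#.###] H move#2: H03:-1/#.###/#.###*
[#.###/#.###] V move#3: V01:+1/#####/#####*
[#####/#####] end (terminal -1, H#4); searched ..#../..### to 11

value(..#../..###, V) = +1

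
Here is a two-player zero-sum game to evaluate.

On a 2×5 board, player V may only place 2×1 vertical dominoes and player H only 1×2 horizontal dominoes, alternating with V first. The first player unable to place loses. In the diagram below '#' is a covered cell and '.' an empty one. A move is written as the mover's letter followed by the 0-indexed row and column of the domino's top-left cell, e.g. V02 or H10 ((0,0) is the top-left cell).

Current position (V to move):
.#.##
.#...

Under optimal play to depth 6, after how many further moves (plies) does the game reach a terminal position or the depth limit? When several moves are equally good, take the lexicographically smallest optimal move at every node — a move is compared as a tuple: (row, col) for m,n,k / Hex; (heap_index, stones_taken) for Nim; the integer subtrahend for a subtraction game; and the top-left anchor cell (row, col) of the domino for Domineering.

PV length from [.#.##/.#...]: 3 plies

p1 V@[.#.##/.#...]: V00[##.##/##...]-1 V02[.####/.##..]+1*
p2 H@[.####/.##..]: H13[.####/.####]-1*
p3 V@[.####/.####]: V00[#####/#####]+1*
p4 H@[#####/#####] terminal -1; root [.#.##/.#...] d6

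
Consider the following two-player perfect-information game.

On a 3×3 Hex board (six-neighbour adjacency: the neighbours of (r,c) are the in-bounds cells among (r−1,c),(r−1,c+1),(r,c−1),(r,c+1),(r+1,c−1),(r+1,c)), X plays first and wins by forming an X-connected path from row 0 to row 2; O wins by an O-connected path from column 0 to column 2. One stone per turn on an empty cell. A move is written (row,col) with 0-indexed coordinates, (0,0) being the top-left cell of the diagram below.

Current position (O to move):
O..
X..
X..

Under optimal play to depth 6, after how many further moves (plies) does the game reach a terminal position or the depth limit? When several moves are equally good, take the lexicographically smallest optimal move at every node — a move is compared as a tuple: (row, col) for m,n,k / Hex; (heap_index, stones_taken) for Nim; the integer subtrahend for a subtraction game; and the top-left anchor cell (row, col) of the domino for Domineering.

p1 O@[O../X../X..]: (0,1)[OO./X../X..]-1* (0,2)[O.O/X../X..]-1 (1,1)[O../XO./X..]-1 (1,2)[O../X.O/X..]-1 (2,1)[O../X../XO.]-1 (2,2)[O../X../X.O]-1
p2 X@[OO./X../X..]: (0,2)[OOX/X../X..]+1* (1,1)[OO./XX./X..]-1 (1,2)[OO./X.X/X..]-1 (2,1)[OO./X../XX.]-1 (2,2)[OO./X../X.X]-1
p3 O@[OOX/X../X..]: (1,1)[OOX/XO./X..]-1* (1,2)[OOX/X.O/X..]-1 (2,1)[OOX/X../XO.]-1 (2,2)[OOX/X../X.O]-1
p4 X@[OOX/XO./X..]: (1,2)[OOX/XOX/X..]+1* (2,1)[OOX/XO./XX.]-1 (2,2)[OOX/XO./X.X]-1
p5 O@[OOX/XOX/X..]: (2,1)[OOX/XOX/XO.]-1* (2,2)[OOX/XOX/X.O]-1
p6 X@[OOX/XOX/XO.]: (2,2)[OOX/XOX/XOX]+1*
p7 O@[OOX/XOX/XOX] terminal -1; root [O../X../X..] d6

PV length from [O../X../X..]: 6 plies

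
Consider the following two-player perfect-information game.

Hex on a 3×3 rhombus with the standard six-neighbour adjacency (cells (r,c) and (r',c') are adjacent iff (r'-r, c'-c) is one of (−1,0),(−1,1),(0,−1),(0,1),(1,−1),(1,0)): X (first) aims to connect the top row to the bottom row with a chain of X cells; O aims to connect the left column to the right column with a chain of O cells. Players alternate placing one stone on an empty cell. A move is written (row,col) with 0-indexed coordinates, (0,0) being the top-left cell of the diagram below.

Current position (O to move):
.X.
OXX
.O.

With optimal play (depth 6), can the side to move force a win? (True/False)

O winning at [.X./OXX/.O.]: False

ply 1, O at .X./OXX/.O. | (0,0)=-1→OX./OXX/.O.*; (0,2)=-1→.XO/OXX/.O.; (2,0)=-1→.X./OXX/OO.; (2,2)=-1→.X./OXX/.OO
ply 2, X at OX./OXX/.O. | (0,2)=+1→OXX/OXX/.O.*; (2,0)=+1→OX./OXX/XO.; (2,2)=+1→OX./OXX/.OX
ply 3, O at OXX/OXX/.O. | (2,0)=-1→OXX/OXX/OO.*; (2,2)=-1→OXX/OXX/.OO
ply 4, X at OXX/OXX/OO. | (2,2)=+1→OXX/OXX/OOX*
ply 5: OXX/OXX/OOX is terminal -1 (O); from .X./OXX/.O. depth 6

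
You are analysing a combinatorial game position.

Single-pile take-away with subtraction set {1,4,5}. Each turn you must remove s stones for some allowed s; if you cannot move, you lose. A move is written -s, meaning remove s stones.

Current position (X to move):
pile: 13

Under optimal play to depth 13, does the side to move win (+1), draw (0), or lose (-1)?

value(13, X) = +1

ply 1, X at 13 | -1=-1→12; -4=-1→9; -5=+1→8*
ply 2, O at 8 | -1=-1→7*; -4=-1→4; -5=-1→3
ply 3, X at 7 | -1=-1→6; -4=-1→3; -5=+1→2*
ply 4, O at 2 | -1=-1→1*
ply 5, X at 1 | -1=+1→0*
ply 6: 0 is terminal -1 (O); from 13 depth 13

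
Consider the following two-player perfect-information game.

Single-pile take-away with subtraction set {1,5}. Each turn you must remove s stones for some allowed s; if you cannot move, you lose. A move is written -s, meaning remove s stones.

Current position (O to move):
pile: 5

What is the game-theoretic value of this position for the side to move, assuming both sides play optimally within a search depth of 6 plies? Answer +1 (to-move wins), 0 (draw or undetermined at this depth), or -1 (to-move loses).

value(5, O) = +1

[5] O move#1: -1:+1/4*, -5:+1/0
[4] X move#2: -1:-1/3*
[3] O move#3: -1:+1/2*
[2] X move#4: -1:-1/1*
[1] O move#5: -1:+1/0*
[0] end (terminal -1, X#6); searched 5 to 6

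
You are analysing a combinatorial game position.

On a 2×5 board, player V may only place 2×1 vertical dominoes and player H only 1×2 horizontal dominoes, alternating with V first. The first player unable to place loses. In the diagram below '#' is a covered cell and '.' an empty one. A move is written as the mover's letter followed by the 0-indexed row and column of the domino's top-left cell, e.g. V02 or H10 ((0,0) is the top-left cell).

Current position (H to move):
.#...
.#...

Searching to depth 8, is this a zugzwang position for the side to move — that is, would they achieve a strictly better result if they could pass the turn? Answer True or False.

zugzwang(.#.../.#..., H) = False

ply 1, H at .#.../.#... | H02=-1→.###./.#...*; H03=-1→.#.##/.#...; H12=-1→.#.../.###.; H13=-1→.#.../.#.##
ply 2, V at .###./.#... | V00=-1→####./##...; V04=+1→.####/.#..#*
ply 3, H at .####/.#..# | H12=-1→.####/.####*
ply 4, V at .####/.#### | V00=+1→#####/#####*
ply 5: #####/##### is terminal -1 (H); from .#.../.#... depth 8
if H skipped the turn, V would face:
~ ply 1, V at .#.../.#... | V00=-1→##.../##...; V02=-1→.##../.##..; V03=+1→.#.#./.#.#.*; V04=-1→.#..#/.#..#
~ ply 2: .#.#./.#.#. is terminal -1 (H); from .#.../.#... depth 8
compare (H): move=-1 vs pass=-1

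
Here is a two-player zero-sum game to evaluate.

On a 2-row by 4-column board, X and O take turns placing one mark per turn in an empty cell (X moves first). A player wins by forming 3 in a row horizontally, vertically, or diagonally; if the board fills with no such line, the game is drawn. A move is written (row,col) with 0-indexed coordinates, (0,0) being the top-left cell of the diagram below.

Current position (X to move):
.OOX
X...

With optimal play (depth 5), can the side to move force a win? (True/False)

X winning at [.OOX/X...]: False

[.OOX/X...] X move#1: (0,0):+0/XOOX/X...*, (1,1):-1/.OOX/XX.., (1,2):-1/.OOX/X.X., (1,3):-1/.OOX/X..X
[XOOX/X...] O move#2: (1,1):+0/XOOX/XO..*, (1,2):+0/XOOX/X.O., (1,3):+0/XOOX/X..O
[XOOX/XO..] X move#3: (1,2):+0/XOOX/XOX.*, (1,3):+0/XOOX/XO.X
[XOOX/XOX.] O move#4: (1,3):+0/XOOX/XOXO*
[XOOX/XOXO] end (terminal +0, X#5); searched .OOX/X... to 5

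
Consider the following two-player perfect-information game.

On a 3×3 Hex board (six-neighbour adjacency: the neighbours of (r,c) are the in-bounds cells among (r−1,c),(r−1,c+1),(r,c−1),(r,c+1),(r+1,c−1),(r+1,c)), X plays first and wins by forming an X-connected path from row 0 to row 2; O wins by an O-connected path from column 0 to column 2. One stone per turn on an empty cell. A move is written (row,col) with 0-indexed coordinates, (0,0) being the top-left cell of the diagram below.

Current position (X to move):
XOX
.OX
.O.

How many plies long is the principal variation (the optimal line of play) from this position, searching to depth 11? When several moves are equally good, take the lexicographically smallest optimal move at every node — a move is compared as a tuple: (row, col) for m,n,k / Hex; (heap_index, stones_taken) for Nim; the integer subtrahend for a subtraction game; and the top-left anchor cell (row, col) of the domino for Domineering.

ply 1, X at XOX/.OX/.O. | (1,0)=+1→XOX/XOX/.O.*; (2,0)=+1→XOX/.OX/XO.; (2,2)=+1→XOX/.OX/.OX
ply 2, O at XOX/XOX/.O. | (2,0)=-1→XOX/XOX/OO.*; (2,2)=-1→XOX/XOX/.OO
ply 3, X at XOX/XOX/OO. | (2,2)=+1→XOX/XOX/OOX*
ply 4: XOX/XOX/OOX is terminal -1 (O); from XOX/.OX/.O. depth 11

PV length from [XOX/.OX/.O.]: 3 plies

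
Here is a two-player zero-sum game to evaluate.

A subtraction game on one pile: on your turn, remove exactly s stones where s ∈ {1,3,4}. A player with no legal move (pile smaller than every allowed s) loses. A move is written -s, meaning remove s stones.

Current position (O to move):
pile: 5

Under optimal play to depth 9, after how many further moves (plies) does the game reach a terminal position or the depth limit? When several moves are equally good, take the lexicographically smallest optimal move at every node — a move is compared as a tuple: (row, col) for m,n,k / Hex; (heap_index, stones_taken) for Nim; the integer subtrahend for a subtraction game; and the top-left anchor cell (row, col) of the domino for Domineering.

ply 1, O at 5 | -1=-1→4; -3=+1→2*; -4=-1→1
ply 2, X at 2 | -1=-1→1*
ply 3, O at 1 | -1=+1→0*
ply 4: 0 is terminal -1 (X); from 5 depth 9

PV length from [5]: 3 plies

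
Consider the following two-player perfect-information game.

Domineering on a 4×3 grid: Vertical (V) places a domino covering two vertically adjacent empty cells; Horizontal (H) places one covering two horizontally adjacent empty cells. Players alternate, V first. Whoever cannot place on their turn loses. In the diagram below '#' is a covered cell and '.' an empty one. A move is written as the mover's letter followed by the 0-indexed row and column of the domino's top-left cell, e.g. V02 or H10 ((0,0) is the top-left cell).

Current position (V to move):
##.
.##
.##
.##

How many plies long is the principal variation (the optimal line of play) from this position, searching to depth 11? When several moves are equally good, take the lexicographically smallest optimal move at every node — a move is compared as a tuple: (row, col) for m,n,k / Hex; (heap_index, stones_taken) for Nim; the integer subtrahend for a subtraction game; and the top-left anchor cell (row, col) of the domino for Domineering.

p1 V@[##./.##/.##/.##]: V10[##./###/###/.##]+1* V20[##./.##/###/###]+1
p2 H@[##./###/###/.##] terminal -1; root [##./.##/.##/.##] d11

PV length from [##./.##/.##/.##]: 1 ply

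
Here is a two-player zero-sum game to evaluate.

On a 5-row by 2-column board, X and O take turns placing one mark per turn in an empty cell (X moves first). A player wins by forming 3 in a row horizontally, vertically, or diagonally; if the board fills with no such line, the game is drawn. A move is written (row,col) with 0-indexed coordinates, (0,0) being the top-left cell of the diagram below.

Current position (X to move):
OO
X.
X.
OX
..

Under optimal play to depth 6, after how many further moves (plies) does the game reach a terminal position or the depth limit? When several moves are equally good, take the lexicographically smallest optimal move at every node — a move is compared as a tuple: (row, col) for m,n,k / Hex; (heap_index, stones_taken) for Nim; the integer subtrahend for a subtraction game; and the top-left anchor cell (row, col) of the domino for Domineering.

[OO/X./X./OX/..] X move#1: (1,1):+0/OO/XX/X./OX/.., (2,1):+1/OO/X./XX/OX/..*, (4,0):+0/OO/X./X./OX/X., (4,1):+0/OO/X./X./OX/.X
[OO/X./XX/OX/..] O move#2: (1,1):-1/OO/XO/XX/OX/..*, (4,0):-1/OO/X./XX/OX/O., (4,1):-1/OO/X./XX/OX/.O
[OO/XO/XX/OX/..] X move#3: (4,0):+0/OO/XO/XX/OX/X., (4,1):+1/OO/XO/XX/OX/.X*
[OO/XO/XX/OX/.X] end (terminal -1, O#4); searched OO/X./X./OX/.. to 6

PV length from [OO/X./X./OX/..]: 3 plies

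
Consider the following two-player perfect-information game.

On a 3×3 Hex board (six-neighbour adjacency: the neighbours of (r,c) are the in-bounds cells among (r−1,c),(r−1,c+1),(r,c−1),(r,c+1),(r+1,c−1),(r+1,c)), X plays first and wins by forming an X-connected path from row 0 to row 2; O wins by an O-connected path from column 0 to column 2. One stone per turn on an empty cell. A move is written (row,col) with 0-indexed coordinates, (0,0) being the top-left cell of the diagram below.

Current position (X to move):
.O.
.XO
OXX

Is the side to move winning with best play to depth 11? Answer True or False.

X winning at [.O./.XO/OXX]: True

ply 1, X at .O./.XO/OXX | (0,0)=+1→XO./.XO/OXX*; (0,2)=+1→.OX/.XO/OXX; (1,0)=+1→.O./XXO/OXX
ply 2, O at XO./.XO/OXX | (0,2)=-1→XOO/.XO/OXX*; (1,0)=-1→XO./OXO/OXX
ply 3, X at XOO/.XO/OXX | (1,0)=+1→XOO/XXO/OXX*
ply 4: XOO/XXO/OXX is terminal -1 (O); from .O./.XO/OXX depth 11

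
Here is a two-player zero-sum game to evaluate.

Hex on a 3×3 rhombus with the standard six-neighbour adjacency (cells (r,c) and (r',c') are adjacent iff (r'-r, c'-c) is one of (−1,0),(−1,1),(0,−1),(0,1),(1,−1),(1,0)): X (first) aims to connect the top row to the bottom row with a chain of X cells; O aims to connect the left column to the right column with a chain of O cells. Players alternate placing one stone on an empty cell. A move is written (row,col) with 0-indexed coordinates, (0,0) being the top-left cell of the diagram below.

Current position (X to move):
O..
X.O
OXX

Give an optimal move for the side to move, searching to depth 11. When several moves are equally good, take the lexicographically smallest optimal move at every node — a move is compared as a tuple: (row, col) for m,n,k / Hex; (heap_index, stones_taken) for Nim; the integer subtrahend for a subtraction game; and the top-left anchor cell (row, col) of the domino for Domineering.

[O../X.O/OXX] X move#1: (0,1):-1/OX./X.O/OXX, (0,2):-1/O.X/X.O/OXX, (1,1):+1/O../XXO/OXX*
[O../XXO/OXX] O move#2: (0,1):-1/OO./XXO/OXX*, (0,2):-1/O.O/XXO/OXX
[OO./XXO/OXX] X move#3: (0,2):+1/OOX/XXO/OXX*
[OOX/XXO/OXX] end (terminal -1, O#4); searched O../X.O/OXX to 11

X's best at [O../X.O/OXX]: (1,1)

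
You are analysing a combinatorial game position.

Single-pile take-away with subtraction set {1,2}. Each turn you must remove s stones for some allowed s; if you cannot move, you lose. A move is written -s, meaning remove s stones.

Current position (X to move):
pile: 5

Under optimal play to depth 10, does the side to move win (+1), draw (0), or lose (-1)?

value(5, X) = +1

[5] X move#1: -1:-1/4, -2:+1/3*
[3] O move#2: -1:-1/2*, -2:-1/1
[2] X move#3: -1:-1/1, -2:+1/0*
[0] end (terminal -1, O#4); searched 5 to 10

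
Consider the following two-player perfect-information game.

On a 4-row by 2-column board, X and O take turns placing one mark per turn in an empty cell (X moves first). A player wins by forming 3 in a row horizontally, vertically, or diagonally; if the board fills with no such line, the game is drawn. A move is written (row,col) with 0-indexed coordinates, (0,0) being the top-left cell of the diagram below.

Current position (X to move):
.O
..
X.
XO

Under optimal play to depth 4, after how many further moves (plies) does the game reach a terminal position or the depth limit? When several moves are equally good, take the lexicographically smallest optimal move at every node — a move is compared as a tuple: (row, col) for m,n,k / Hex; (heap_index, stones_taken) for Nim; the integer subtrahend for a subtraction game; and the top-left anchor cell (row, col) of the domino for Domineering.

p1 X@[.O/../X./XO]: (0,0)[XO/../X./XO]+0 (1,0)[.O/X./X./XO]+1* (1,1)[.O/.X/X./XO]+0 (2,1)[.O/../XX/XO]+0
p2 O@[.O/X./X./XO] terminal -1; root [.O/../X./XO] d4

PV length from [.O/../X./XO]: 1 ply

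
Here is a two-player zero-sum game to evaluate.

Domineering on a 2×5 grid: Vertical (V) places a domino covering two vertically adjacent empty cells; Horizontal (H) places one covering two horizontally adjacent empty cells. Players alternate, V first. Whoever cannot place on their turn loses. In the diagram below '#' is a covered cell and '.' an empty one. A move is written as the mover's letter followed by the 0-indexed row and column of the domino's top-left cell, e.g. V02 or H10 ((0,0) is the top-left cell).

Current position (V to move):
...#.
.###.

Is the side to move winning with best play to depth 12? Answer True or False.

V winning at [...#./.###.]: True

p1 V@[...#./.###.]: V00[#..#./####.]+1* V04[...##/.####]-1
p2 H@[#..#./####.]: H01[####./####.]-1*
p3 V@[####./####.]: V04[#####/#####]+1*
p4 H@[#####/#####] terminal -1; root [...#./.###.] d12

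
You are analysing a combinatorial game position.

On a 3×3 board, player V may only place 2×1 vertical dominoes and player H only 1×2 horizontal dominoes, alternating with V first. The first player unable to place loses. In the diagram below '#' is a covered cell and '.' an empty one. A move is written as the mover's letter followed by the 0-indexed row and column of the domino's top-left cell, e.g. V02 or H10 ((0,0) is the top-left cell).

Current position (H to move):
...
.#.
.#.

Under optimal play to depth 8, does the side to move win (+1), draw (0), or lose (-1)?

[.../.#./.#.] H move#1: H00:-1/##./.#./.#.*, H01:-1/.##/.#./.#.
[##./.#./.#.] V move#2: V02:+1/###/.##/.#.*, V10:+1/##./##./##., V12:+1/##./.##/.##
[###/.##/.#.] end (terminal -1, H#3); searched .../.#./.#. to 8

value(.../.#./.#., H) = -1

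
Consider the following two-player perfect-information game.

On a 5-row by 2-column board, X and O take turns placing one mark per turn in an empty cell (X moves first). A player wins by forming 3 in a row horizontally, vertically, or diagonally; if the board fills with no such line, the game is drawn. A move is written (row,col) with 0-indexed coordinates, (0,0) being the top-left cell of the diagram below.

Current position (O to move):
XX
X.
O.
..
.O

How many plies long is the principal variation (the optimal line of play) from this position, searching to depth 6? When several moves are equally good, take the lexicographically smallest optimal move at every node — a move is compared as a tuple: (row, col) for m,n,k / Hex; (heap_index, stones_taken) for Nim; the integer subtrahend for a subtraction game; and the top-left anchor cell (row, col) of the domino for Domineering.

PV length from [XX/X./O./../.O]: 5 plies

ply 1, O at XX/X./O./../.O | (1,1)=+0→XX/XO/O./../.O*; (2,1)=+0→XX/X./OO/../.O; (3,0)=+0→XX/X./O./O./.O; (3,1)=+0→XX/X./O./.O/.O; (4,0)=+0→XX/X./O./../OO
ply 2, X at XX/XO/O./../.O | (2,1)=+0→XX/XO/OX/../.O*; (3,0)=+0→XX/XO/O./X./.O; (3,1)=+0→XX/XO/O./.X/.O; (4,0)=+0→XX/XO/O./../XO
ply 3, O at XX/XO/OX/../.O | (3,0)=+0→XX/XO/OX/O./.O*; (3,1)=+0→XX/XO/OX/.O/.O; (4,0)=+0→XX/XO/OX/../OO
ply 4, X at XX/XO/OX/O./.O | (3,1)=-1→XX/XO/OX/OX/.O; (4,0)=+0→XX/XO/OX/O./XO*
ply 5, O at XX/XO/OX/O./XO | (3,1)=+0→XX/XO/OX/OO/XO*
ply 6: XX/XO/OX/OO/XO is terminal +0 (X); from XX/X./O./../.O depth 6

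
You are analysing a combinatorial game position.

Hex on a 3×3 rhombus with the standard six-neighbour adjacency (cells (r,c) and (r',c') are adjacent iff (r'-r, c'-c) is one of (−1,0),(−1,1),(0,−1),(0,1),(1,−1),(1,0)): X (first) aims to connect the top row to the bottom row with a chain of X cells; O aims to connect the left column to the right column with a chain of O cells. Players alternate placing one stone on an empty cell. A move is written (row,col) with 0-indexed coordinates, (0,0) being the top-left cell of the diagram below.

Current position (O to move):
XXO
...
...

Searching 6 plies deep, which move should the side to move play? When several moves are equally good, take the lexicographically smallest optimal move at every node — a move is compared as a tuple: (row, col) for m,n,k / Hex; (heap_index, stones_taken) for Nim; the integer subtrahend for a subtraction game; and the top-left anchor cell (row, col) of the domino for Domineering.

O's best at [XXO/.../...]: (1,1)

p1 O@[XXO/.../...]: (1,0)[XXO/O../...]-1 (1,1)[XXO/.O./...]+1* (1,2)[XXO/..O/...]-1 (2,0)[XXO/.../O..]+1 (2,1)[XXO/.../.O.]-1 (2,2)[XXO/.../..O]-1
p2 X@[XXO/.O./...]: (1,0)[XXO/XO./...]-1* (1,2)[XXO/.OX/...]-1 (2,0)[XXO/.O./X..]-1 (2,1)[XXO/.O./.X.]-1 (2,2)[XXO/.O./..X]-1
p3 O@[XXO/XO./...]: (1,2)[XXO/XOO/...]-1 (2,0)[XXO/XO./O..]+1* (2,1)[XXO/XO./.O.]-1 (2,2)[XXO/XO./..O]-1
p4 X@[XXO/XO./O..] terminal -1; root [XXO/.../...] d6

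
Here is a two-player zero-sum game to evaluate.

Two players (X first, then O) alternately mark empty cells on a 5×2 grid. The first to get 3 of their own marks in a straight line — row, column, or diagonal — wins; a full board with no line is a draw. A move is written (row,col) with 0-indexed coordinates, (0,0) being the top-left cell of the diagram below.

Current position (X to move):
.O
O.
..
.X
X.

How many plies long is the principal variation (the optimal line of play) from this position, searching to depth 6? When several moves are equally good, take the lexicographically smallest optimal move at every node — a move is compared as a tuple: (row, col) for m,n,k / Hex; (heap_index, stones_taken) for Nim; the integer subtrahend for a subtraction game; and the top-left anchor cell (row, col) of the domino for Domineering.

PV length from [.O/O./../.X/X.]: 5 plies

ply 1, X at .O/O./../.X/X. | (0,0)=+0→XO/O./../.X/X.; (1,1)=+0→.O/OX/../.X/X.; (2,0)=+1→.O/O./X./.X/X.*; (2,1)=+1→.O/O./.X/.X/X.; (3,0)=+0→.O/O./../XX/X.; (4,1)=-1→.O/O./../.X/XX
ply 2, O at .O/O./X./.X/X. | (0,0)=-1→OO/O./X./.X/X.*; (1,1)=-1→.O/OO/X./.X/X.; (2,1)=-1→.O/O./XO/.X/X.; (3,0)=-1→.O/O./X./OX/X.; (4,1)=-1→.O/O./X./.X/XO
ply 3, X at OO/O./X./.X/X. | (1,1)=+1→OO/OX/X./.X/X.*; (2,1)=+1→OO/O./XX/.X/X.; (3,0)=+1→OO/O./X./XX/X.; (4,1)=+1→OO/O./X./.X/XX
ply 4, O at OO/OX/X./.X/X. | (2,1)=-1→OO/OX/XO/.X/X.*; (3,0)=-1→OO/OX/X./OX/X.; (4,1)=-1→OO/OX/X./.X/XO
ply 5, X at OO/OX/XO/.X/X. | (3,0)=+1→OO/OX/XO/XX/X.*; (4,1)=+0→OO/OX/XO/.X/XX
ply 6: OO/OX/XO/XX/X. is terminal -1 (O); from .O/O./../.X/X. depth 6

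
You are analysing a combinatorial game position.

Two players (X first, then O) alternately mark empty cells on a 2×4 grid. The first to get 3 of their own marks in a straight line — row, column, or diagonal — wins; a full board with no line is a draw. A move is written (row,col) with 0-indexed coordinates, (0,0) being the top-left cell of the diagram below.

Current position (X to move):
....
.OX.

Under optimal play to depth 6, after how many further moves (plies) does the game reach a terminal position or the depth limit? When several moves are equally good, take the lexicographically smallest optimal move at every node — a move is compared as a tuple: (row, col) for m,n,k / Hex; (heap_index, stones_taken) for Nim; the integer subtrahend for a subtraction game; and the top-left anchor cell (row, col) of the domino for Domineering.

PV length from [..../.OX.]: 6 plies

ply 1, X at ..../.OX. | (0,0)=+0→X.../.OX.*; (0,1)=+0→.X../.OX.; (0,2)=+0→..X./.OX.; (0,3)=+0→...X/.OX.; (1,0)=+0→..../XOX.; (1,3)=+0→..../.OXX
ply 2, O at X.../.OX. | (0,1)=+0→XO../.OX.*; (0,2)=+0→X.O./.OX.; (0,3)=+0→X..O/.OX.; (1,0)=+0→X.../OOX.; (1,3)=+0→X.../.OXO
ply 3, X at XO../.OX. | (0,2)=+0→XOX./.OX.*; (0,3)=+0→XO.X/.OX.; (1,0)=+0→XO../XOX.; (1,3)=+0→XO../.OXX
ply 4, O at XOX./.OX. | (0,3)=+0→XOXO/.OX.*; (1,0)=+0→XOX./OOX.; (1,3)=+0→XOX./.OXO
ply 5, X at XOXO/.OX. | (1,0)=+0→XOXO/XOX.*; (1,3)=+0→XOXO/.OXX
ply 6, O at XOXO/XOX. | (1,3)=+0→XOXO/XOXO*
ply 7: XOXO/XOXO is terminal +0 (X); from ..../.OX. depth 6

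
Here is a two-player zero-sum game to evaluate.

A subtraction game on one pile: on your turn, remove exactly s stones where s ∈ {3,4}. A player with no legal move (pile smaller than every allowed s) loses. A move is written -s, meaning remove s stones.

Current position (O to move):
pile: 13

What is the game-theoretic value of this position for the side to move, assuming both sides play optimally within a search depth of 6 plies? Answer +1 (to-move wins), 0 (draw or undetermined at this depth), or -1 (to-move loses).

value(13, O) = +1

p1 O@[13]: -3[10]-1 -4[9]+1*
p2 X@[9]: -3[6]-1* -4[5]-1
p3 O@[6]: -3[3]-1 -4[2]+1*
p4 X@[2] terminal -1; root [13] d6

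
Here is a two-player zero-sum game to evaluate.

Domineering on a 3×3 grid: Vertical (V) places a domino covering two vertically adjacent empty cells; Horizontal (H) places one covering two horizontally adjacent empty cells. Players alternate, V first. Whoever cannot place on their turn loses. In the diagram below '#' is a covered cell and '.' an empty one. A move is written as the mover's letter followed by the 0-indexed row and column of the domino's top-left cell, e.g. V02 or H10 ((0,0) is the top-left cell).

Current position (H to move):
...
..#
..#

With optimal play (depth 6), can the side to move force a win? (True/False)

H winning at [.../..#/..#]: True

[.../..#/..#] H move#1: H00:-1/##./..#/..#, H01:-1/.##/..#/..#, H10:+1/.../###/..#*, H20:-1/.../..#/###
[.../###/..#] end (terminal -1, V#2); searched .../..#/..# to 6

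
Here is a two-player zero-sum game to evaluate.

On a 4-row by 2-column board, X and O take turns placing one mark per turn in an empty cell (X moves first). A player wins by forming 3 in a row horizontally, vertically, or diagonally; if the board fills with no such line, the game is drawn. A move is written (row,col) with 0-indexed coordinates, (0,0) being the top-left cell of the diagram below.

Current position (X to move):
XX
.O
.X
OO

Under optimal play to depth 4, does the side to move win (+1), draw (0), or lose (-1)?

[XX/.O/.X/OO] X move#1: (1,0):+0/XX/XO/.X/OO*, (2,0):+0/XX/.O/XX/OO
[XX/XO/.X/OO] O move#2: (2,0):+0/XX/XO/OX/OO*
[XX/XO/OX/OO] end (terminal +0, X#3); searched XX/.O/.X/OO to 4

value(XX/.O/.X/OO, X) = 0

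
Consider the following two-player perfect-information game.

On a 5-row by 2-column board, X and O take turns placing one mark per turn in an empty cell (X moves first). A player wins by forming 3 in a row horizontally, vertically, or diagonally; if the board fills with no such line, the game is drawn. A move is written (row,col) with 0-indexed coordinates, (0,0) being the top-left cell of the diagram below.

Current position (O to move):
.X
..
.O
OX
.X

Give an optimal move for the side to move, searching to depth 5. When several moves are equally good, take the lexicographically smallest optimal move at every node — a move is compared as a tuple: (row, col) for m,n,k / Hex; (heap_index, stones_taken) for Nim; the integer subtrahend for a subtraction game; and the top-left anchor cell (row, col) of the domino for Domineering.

ply 1, O at .X/../.O/OX/.X | (0,0)=+0→OX/../.O/OX/.X; (1,0)=+0→.X/O./.O/OX/.X; (1,1)=+0→.X/.O/.O/OX/.X; (2,0)=+1→.X/../OO/OX/.X*; (4,0)=+0→.X/../.O/OX/OX
ply 2, X at .X/../OO/OX/.X | (0,0)=-1→XX/../OO/OX/.X*; (1,0)=-1→.X/X./OO/OX/.X; (1,1)=-1→.X/.X/OO/OX/.X; (4,0)=-1→.X/../OO/OX/XX
ply 3, O at XX/../OO/OX/.X | (1,0)=+1→XX/O./OO/OX/.X*; (1,1)=+1→XX/.O/OO/OX/.X; (4,0)=+1→XX/../OO/OX/OX
ply 4: XX/O./OO/OX/.X is terminal -1 (X); from .X/../.O/OX/.X depth 5

O's best at [.X/../.O/OX/.X]: (2,0)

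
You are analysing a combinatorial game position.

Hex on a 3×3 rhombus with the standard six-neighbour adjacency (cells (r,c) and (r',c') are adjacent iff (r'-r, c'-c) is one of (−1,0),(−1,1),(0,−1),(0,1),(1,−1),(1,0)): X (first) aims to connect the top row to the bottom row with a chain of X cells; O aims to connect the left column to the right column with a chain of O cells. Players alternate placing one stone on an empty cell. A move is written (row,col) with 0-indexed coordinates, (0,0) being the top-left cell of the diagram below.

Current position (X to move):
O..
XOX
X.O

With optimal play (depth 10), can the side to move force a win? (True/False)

X winning at [O../XOX/X.O]: True

p1 X@[O../XOX/X.O]: (0,1)[OX./XOX/X.O]+1* (0,2)[O.X/XOX/X.O]+1 (2,1)[O../XOX/XXO]+1
p2 O@[OX./XOX/X.O] terminal -1; root [O../XOX/X.O] d10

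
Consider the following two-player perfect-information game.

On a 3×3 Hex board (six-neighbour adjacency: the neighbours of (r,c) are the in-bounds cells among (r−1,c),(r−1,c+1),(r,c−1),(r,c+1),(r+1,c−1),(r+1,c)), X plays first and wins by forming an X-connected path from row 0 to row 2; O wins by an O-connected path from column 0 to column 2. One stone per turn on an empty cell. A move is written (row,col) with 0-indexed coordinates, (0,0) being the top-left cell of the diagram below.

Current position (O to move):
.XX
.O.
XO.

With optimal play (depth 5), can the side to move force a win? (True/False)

p1 O@[.XX/.O./XO.]: (0,0)[OXX/.O./XO.]-1 (1,0)[.XX/OO./XO.]+1* (1,2)[.XX/.OO/XO.]-1 (2,2)[.XX/.O./XOO]-1
p2 X@[.XX/OO./XO.]: (0,0)[XXX/OO./XO.]-1* (1,2)[.XX/OOX/XO.]-1 (2,2)[.XX/OO./XOX]-1
p3 O@[XXX/OO./XO.]: (1,2)[XXX/OOO/XO.]+1* (2,2)[XXX/OO./XOO]+1
p4 X@[XXX/OOO/XO.] terminal -1; root [.XX/.O./XO.] d5

O winning at [.XX/.O./XO.]: True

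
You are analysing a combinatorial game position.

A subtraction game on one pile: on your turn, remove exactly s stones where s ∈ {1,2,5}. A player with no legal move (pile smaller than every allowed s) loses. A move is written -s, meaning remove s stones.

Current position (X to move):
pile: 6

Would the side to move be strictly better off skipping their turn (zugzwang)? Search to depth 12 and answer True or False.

zugzwang(6, X) = True

ply 1, X at 6 | -1=-1→5*; -2=-1→4; -5=-1→1
ply 2, O at 5 | -1=-1→4; -2=+1→3*; -5=+1→0
ply 3, X at 3 | -1=-1→2*; -2=-1→1
ply 4, O at 2 | -1=-1→1; -2=+1→0*
ply 5: 0 is terminal -1 (X); from 6 depth 12
suppose X passes — search the same position with O to move:
pass> ply 1, O at 6 | -1=-1→5*; -2=-1→4; -5=-1→1
pass> ply 2, X at 5 | -1=-1→4; -2=+1→3*; -5=+1→0
pass> ply 3, O at 3 | -1=-1→2*; -2=-1→1
pass> ply 4, X at 2 | -1=-1→1; -2=+1→0*
pass> ply 5: 0 is terminal -1 (O); from 6 depth 12
for X: play -1, pass +1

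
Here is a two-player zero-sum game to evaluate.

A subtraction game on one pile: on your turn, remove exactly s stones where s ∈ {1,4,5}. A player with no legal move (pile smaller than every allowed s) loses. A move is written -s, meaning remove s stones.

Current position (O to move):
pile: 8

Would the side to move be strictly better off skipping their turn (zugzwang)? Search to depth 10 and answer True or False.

zugzwang(8, O) = True

[8] O move#1: -1:-1/7*, -4:-1/4, -5:-1/3
[7] X move#2: -1:-1/6, -4:-1/3, -5:+1/2*
[2] O move#3: -1:-1/1*
[1] X move#4: -1:+1/0*
[0] end (terminal -1, O#5); searched 8 to 10
pass branch (X moves first from the same position):
  | [8] X move#1: -1:-1/7*, -4:-1/4, -5:-1/3
  | [7] O move#2: -1:-1/6, -4:-1/3, -5:+1/2*
  | [2] X move#3: -1:-1/1*
  | [1] O move#4: -1:+1/0*
  | [0] end (terminal -1, X#5); searched 8 to 10
O moving scores -1; O passing scores +1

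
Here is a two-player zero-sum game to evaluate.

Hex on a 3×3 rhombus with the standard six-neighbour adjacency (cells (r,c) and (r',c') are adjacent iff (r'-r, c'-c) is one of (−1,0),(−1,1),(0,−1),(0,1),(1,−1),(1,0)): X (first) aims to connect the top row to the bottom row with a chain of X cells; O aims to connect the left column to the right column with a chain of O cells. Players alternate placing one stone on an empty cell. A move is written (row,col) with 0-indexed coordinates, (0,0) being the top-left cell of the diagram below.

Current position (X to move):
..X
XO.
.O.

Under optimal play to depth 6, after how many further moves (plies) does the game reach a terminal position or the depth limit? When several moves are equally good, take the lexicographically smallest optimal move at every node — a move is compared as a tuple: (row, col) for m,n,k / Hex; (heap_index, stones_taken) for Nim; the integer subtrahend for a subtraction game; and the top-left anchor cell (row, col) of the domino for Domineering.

ply 1, X at ..X/XO./.O. | (0,0)=-1→X.X/XO./.O.; (0,1)=-1→.XX/XO./.O.; (1,2)=+1→..X/XOX/.O.*; (2,0)=+1→..X/XO./XO.; (2,2)=+1→..X/XO./.OX
ply 2, O at ..X/XOX/.O. | (0,0)=-1→O.X/XOX/.O.*; (0,1)=-1→.OX/XOX/.O.; (2,0)=-1→..X/XOX/OO.; (2,2)=-1→..X/XOX/.OO
ply 3, X at O.X/XOX/.O. | (0,1)=+1→OXX/XOX/.O.*; (2,0)=+1→O.X/XOX/XO.; (2,2)=+1→O.X/XOX/.OX
ply 4, O at OXX/XOX/.O. | (2,0)=-1→OXX/XOX/OO.*; (2,2)=-1→OXX/XOX/.OO
ply 5, X at OXX/XOX/OO. | (2,2)=+1→OXX/XOX/OOX*
ply 6: OXX/XOX/OOX is terminal -1 (O); from ..X/XO./.O. depth 6

PV length from [..X/XO./.O.]: 5 plies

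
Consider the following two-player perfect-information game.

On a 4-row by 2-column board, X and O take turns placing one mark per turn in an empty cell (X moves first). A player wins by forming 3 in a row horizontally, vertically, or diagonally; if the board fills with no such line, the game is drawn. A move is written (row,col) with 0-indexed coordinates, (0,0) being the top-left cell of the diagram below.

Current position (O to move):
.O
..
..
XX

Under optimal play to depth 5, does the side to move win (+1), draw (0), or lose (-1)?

p1 O@[.O/../../XX]: (0,0)[OO/../../XX]+0* (1,0)[.O/O./../XX]+0 (1,1)[.O/.O/../XX]+0 (2,0)[.O/../O./XX]+0 (2,1)[.O/../.O/XX]+0
p2 X@[OO/../../XX]: (1,0)[OO/X./../XX]+0* (1,1)[OO/.X/../XX]+0 (2,0)[OO/../X./XX]+0 (2,1)[OO/../.X/XX]+0
p3 O@[OO/X./../XX]: (1,1)[OO/XO/../XX]-1 (2,0)[OO/X./O./XX]+0* (2,1)[OO/X./.O/XX]-1
p4 X@[OO/X./O./XX]: (1,1)[OO/XX/O./XX]+0* (2,1)[OO/X./OX/XX]+0
p5 O@[OO/XX/O./XX]: (2,1)[OO/XX/OO/XX]+0*
p6 X@[OO/XX/OO/XX] terminal +0; root [.O/../../XX] d5

value(.O/../../XX, O) = 0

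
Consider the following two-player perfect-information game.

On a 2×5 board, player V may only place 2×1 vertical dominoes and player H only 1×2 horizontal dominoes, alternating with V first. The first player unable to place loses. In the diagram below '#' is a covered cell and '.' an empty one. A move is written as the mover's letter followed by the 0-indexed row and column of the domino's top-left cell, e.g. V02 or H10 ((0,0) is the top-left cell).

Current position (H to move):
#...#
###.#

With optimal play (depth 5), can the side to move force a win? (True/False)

H winning at [#...#/###.#]: True

p1 H@[#...#/###.#]: H01[###.#/###.#]-1 H02[#.###/###.#]+1*
p2 V@[#.###/###.#] terminal -1; root [#...#/###.#] d5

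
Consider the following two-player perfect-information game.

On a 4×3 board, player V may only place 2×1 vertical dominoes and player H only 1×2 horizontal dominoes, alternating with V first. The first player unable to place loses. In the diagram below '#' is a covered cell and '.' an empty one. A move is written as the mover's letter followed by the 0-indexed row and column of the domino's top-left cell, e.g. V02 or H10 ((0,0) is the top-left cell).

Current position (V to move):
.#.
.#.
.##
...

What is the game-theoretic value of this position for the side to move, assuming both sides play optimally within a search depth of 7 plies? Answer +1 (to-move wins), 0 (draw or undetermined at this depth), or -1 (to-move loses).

[.#./.#./.##/...] V move#1: V00:+1/##./##./.##/...*, V02:+1/.##/.##/.##/..., V10:+1/.#./##./###/..., V20:+1/.#./.#./###/#..
[##./##./.##/...] H move#2: H30:-1/##./##./.##/##.*, H31:-1/##./##./.##/.##
[##./##./.##/##.] V move#3: V02:+1/###/###/.##/##.*
[###/###/.##/##.] end (terminal -1, H#4); searched .#./.#./.##/... to 7

value(.#./.#./.##/..., V) = +1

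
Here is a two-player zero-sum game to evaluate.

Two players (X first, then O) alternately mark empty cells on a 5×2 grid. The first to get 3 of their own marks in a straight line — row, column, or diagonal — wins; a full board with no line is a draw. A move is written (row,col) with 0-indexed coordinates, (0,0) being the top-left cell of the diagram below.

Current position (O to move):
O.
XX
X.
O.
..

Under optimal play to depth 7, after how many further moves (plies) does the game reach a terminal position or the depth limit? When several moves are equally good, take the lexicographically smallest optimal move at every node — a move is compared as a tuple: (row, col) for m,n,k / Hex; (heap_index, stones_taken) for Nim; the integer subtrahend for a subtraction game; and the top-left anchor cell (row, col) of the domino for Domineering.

PV length from [O./XX/X./O./..]: 5 plies

ply 1, O at O./XX/X./O./.. | (0,1)=+0→OO/XX/X./O./..*; (2,1)=+0→O./XX/XO/O./..; (3,1)=+0→O./XX/X./OO/..; (4,0)=-1→O./XX/X./O./O.; (4,1)=-1→O./XX/X./O./.O
ply 2, X at OO/XX/X./O./.. | (2,1)=+0→OO/XX/XX/O./..*; (3,1)=+0→OO/XX/X./OX/..; (4,0)=+0→OO/XX/X./O./X.; (4,1)=+0→OO/XX/X./O./.X
ply 3, O at OO/XX/XX/O./.. | (3,1)=+0→OO/XX/XX/OO/..*; (4,0)=-1→OO/XX/XX/O./O.; (4,1)=-1→OO/XX/XX/O./.O
ply 4, X at OO/XX/XX/OO/.. | (4,0)=+0→OO/XX/XX/OO/X.*; (4,1)=+0→OO/XX/XX/OO/.X
ply 5, O at OO/XX/XX/OO/X. | (4,1)=+0→OO/XX/XX/OO/XO*
ply 6: OO/XX/XX/OO/XO is terminal +0 (X); from O./XX/X./O./.. depth 7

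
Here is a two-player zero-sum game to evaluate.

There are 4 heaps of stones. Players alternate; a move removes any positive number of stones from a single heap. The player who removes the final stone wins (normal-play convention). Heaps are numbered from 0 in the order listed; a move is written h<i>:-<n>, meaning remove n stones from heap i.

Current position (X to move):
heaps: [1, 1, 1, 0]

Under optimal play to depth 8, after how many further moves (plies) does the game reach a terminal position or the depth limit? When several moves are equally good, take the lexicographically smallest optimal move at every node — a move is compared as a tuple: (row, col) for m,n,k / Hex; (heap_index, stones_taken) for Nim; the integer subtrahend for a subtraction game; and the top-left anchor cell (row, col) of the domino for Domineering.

p1 X@[(1,1,1,0)]: h0:-1[(0,1,1,0)]+1* h1:-1[(1,0,1,0)]+1 h2:-1[(1,1,0,0)]+1
p2 O@[(0,1,1,0)]: h1:-1[(0,0,1,0)]-1* h2:-1[(0,1,0,0)]-1
p3 X@[(0,0,1,0)]: h2:-1[(0,0,0,0)]+1*
p4 O@[(0,0,0,0)] terminal -1; root [(1,1,1,0)] d8

PV length from [(1,1,1,0)]: 3 plies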